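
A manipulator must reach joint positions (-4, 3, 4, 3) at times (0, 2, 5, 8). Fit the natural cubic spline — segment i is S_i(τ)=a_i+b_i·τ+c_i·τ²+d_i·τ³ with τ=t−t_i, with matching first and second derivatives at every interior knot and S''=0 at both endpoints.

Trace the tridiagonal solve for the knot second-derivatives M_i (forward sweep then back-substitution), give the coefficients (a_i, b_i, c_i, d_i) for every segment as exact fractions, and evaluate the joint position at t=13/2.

Δ: Δ0=7/2, Δ1=1/3, Δ2=-1/3
row 1: diag=10, rhs=-19; c'=3/10, d'=-19/10
row 2: denom=12−3·3/10=111/10; d'=(-4−3·-19/10)/(111/10)=17/111
back: M2=17/111
back: M1=-19/10−3/10·17/111=-72/37
M: M0=0, M1=-72/37, M2=17/111, M3=0
seg 0: a=-4, c=M0/2=0, d=(M1−M0)/(6·2)=-6/37, b=Δ0−h0·(2M0+M1)/6=307/74
seg 1: a=3, c=M1/2=-36/37, d=(M2−M1)/(6·3)=233/1998, b=Δ1−h1·(2M1+M2)/6=163/74
seg 2: a=4, c=M2/2=17/222, d=(M3−M2)/(6·3)=-17/1998, b=Δ2−h2·(2M2+M3)/6=-18/37
t_q=13/2 → seg 2, τ=3/2; S=4+-18/37·τ+17/222·τ²+-17/1998·τ³=2021/592

  seg 0: a=-4 b=307/74 c=0 d=-6/37
  seg 1: a=3 b=163/74 c=-36/37 d=233/1998
  seg 2: a=4 b=-18/37 c=17/222 d=-17/1998
S(13/2) = 2021/592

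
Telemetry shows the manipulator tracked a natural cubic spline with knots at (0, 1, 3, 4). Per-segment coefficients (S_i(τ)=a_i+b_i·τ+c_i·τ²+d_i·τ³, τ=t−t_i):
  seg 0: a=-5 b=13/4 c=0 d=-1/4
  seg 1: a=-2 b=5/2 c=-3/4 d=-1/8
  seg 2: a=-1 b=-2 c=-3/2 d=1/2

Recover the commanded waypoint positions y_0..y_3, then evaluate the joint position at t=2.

y_0=-5 y_1=-2 y_2=-1 y_3=-4
S(2) = -3/8

y_0 = S_0(0) = a_0 = -5
y_1 = S_1(0) = a_1 = -2
y_2 = S_2(0) = a_2 = -1
y_3 = S_2(1) = -4
t_q=2 is in segment 1 (τ=1); S_1(τ)=-3/8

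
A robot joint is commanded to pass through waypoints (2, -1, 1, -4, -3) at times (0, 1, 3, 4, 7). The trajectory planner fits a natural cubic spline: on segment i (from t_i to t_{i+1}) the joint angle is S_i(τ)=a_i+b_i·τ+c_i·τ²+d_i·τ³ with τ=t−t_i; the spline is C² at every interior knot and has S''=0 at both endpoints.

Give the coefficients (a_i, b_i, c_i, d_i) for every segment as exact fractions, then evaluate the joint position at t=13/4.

  seg 0: a=2 b=-1567/375 c=0 d=442/375
  seg 1: a=-1 b=-241/375 c=442/125 d=-509/375
  seg 2: a=1 b=-209/75 c=-576/125 d=898/375
  seg 3: a=-4 b=-1807/375 c=322/125 d=-322/1125
S(13/4) = 211/4000

Δ: Δ0=-3, Δ1=1, Δ2=-5, Δ3=1/3
row 1: diag=6, rhs=24; c'=1/3, d'=4
row 2: denom=6−2·1/3=16/3; d'=(-36−2·4)/(16/3)=-33/4
row 3: denom=8−1·3/16=125/16; d'=(32−1·-33/4)/(125/16)=644/125
back: M3=644/125
back: M2=-33/4−3/16·644/125=-1152/125
back: M1=4−1/3·-1152/125=884/125
M: M0=0, M1=884/125, M2=-1152/125, M3=644/125, M4=0
seg 0: a=2, c=M0/2=0, d=(M1−M0)/(6·1)=442/375, b=Δ0−h0·(2M0+M1)/6=-1567/375
seg 1: a=-1, c=M1/2=442/125, d=(M2−M1)/(6·2)=-509/375, b=Δ1−h1·(2M1+M2)/6=-241/375
seg 2: a=1, c=M2/2=-576/125, d=(M3−M2)/(6·1)=898/375, b=Δ2−h2·(2M2+M3)/6=-209/75
seg 3: a=-4, c=M3/2=322/125, d=(M4−M3)/(6·3)=-322/1125, b=Δ3−h3·(2M3+M4)/6=-1807/375
t_q=13/4 → seg 2, τ=1/4; S=1+-209/75·τ+-576/125·τ²+898/375·τ³=211/4000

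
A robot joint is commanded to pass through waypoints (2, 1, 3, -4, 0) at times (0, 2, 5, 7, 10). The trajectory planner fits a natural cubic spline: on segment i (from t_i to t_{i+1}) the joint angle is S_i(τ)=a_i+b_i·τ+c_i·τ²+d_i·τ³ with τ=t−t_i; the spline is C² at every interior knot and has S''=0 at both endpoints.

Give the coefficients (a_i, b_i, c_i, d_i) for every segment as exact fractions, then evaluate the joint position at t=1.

Δ: Δ0=-1/2, Δ1=2/3, Δ2=-7/2, Δ3=4/3
row 1: diag=10, rhs=7; c'=3/10, d'=7/10
row 2: denom=10−3·3/10=91/10; d'=(-25−3·7/10)/(91/10)=-271/91
row 3: denom=10−2·20/91=870/91; d'=(29−2·-271/91)/(870/91)=3181/870
back: M3=3181/870
back: M2=-271/91−20/91·3181/870=-329/87
back: M1=7/10−3/10·-329/87=266/145
M: M0=0, M1=266/145, M2=-329/87, M3=3181/870, M4=0
seg 0: a=2, c=M0/2=0, d=(M1−M0)/(6·2)=133/870, b=Δ0−h0·(2M0+M1)/6=-967/870
seg 1: a=1, c=M1/2=133/145, d=(M2−M1)/(6·3)=-2443/7830, b=Δ1−h1·(2M1+M2)/6=629/870
seg 2: a=3, c=M2/2=-329/174, d=(M3−M2)/(6·2)=719/1160, b=Δ2−h2·(2M2+M3)/6=-956/435
seg 3: a=-4, c=M3/2=3181/1740, d=(M4−M3)/(6·3)=-3181/15660, b=Δ3−h3·(2M3+M4)/6=-2021/870
t_q=1 → seg 0, τ=1; S=2+-967/870·τ+0·τ²+133/870·τ³=151/145

  seg 0: a=2 b=-967/870 c=0 d=133/870
  seg 1: a=1 b=629/870 c=133/145 d=-2443/7830
  seg 2: a=3 b=-956/435 c=-329/174 d=719/1160
  seg 3: a=-4 b=-2021/870 c=3181/1740 d=-3181/15660
S(1) = 151/145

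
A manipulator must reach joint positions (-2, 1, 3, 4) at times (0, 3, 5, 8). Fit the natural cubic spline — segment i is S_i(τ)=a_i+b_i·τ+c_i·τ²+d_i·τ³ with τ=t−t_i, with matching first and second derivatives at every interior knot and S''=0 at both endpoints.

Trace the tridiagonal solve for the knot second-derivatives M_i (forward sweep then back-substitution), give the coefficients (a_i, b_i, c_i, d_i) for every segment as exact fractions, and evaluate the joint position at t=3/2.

Δ: Δ0=1, Δ1=1, Δ2=1/3
row 1: diag=10, rhs=0; c'=1/5, d'=0
row 2: denom=10−2·1/5=48/5; d'=(-4−2·0)/(48/5)=-5/12
back: M2=-5/12
back: M1=0−1/5·-5/12=1/12
M: M0=0, M1=1/12, M2=-5/12, M3=0
seg 0: a=-2, c=M0/2=0, d=(M1−M0)/(6·3)=1/216, b=Δ0−h0·(2M0+M1)/6=23/24
seg 1: a=1, c=M1/2=1/24, d=(M2−M1)/(6·2)=-1/24, b=Δ1−h1·(2M1+M2)/6=13/12
seg 2: a=3, c=M2/2=-5/24, d=(M3−M2)/(6·3)=5/216, b=Δ2−h2·(2M2+M3)/6=3/4
t_q=3/2 → seg 0, τ=3/2; S=-2+23/24·τ+0·τ²+1/216·τ³=-35/64

  seg 0: a=-2 b=23/24 c=0 d=1/216
  seg 1: a=1 b=13/12 c=1/24 d=-1/24
  seg 2: a=3 b=3/4 c=-5/24 d=5/216
S(3/2) = -35/64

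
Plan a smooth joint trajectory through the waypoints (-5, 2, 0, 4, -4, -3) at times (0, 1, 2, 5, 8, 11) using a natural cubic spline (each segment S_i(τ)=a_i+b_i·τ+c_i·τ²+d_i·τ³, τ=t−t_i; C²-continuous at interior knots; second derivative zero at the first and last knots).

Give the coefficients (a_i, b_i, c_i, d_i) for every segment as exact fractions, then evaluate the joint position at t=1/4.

Δ: Δ0=7, Δ1=-2, Δ2=4/3, Δ3=-8/3, Δ4=1/3
row 1: diag=4, rhs=-54; c'=1/4, d'=-27/2
row 2: denom=8−1·1/4=31/4; d'=(20−1·-27/2)/(31/4)=134/31
row 3: denom=12−3·12/31=336/31; d'=(-24−3·134/31)/(336/31)=-191/56
row 4: denom=12−3·31/112=1251/112; d'=(18−3·-191/56)/(1251/112)=1054/417
back: M4=1054/417
back: M3=-191/56−31/112·1054/417=-1714/417
back: M2=134/31−12/31·-1714/417=822/139
back: M1=-27/2−1/4·822/139=-2082/139
M: M0=0, M1=-2082/139, M2=822/139, M3=-1714/417, M4=1054/417, M5=0
seg 0: a=-5, c=M0/2=0, d=(M1−M0)/(6·1)=-347/139, b=Δ0−h0·(2M0+M1)/6=1320/139
seg 1: a=2, c=M1/2=-1041/139, d=(M2−M1)/(6·1)=484/139, b=Δ1−h1·(2M1+M2)/6=279/139
seg 2: a=0, c=M2/2=411/139, d=(M3−M2)/(6·3)=-2090/3753, b=Δ2−h2·(2M2+M3)/6=-351/139
seg 3: a=4, c=M3/2=-857/417, d=(M4−M3)/(6·3)=1384/3753, b=Δ3−h3·(2M3+M4)/6=25/139
seg 4: a=-4, c=M4/2=527/417, d=(M5−M4)/(6·3)=-527/3753, b=Δ4−h4·(2M4+M5)/6=-305/139
t_q=1/4 → seg 0, τ=1/4; S=-5+1320/139·τ+0·τ²+-347/139·τ³=-23707/8896

  seg 0: a=-5 b=1320/139 c=0 d=-347/139
  seg 1: a=2 b=279/139 c=-1041/139 d=484/139
  seg 2: a=0 b=-351/139 c=411/139 d=-2090/3753
  seg 3: a=4 b=25/139 c=-857/417 d=1384/3753
  seg 4: a=-4 b=-305/139 c=527/417 d=-527/3753
S(1/4) = -23707/8896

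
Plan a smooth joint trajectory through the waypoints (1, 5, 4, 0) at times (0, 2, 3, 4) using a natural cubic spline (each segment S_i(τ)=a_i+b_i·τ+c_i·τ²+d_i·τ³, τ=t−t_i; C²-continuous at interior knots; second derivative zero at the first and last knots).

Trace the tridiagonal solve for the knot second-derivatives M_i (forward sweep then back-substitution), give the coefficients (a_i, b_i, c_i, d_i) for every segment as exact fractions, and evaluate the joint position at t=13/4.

  seg 0: a=1 b=64/23 c=0 d=-9/46
  seg 1: a=5 b=10/23 c=-27/23 d=-6/23
  seg 2: a=4 b=-62/23 c=-45/23 d=15/23
S(13/4) = 4731/1472

Δ: Δ0=2, Δ1=-1, Δ2=-4
row 1: diag=6, rhs=-18; c'=1/6, d'=-3
row 2: denom=4−1·1/6=23/6; d'=(-18−1·-3)/(23/6)=-90/23
back: M2=-90/23
back: M1=-3−1/6·-90/23=-54/23
M: M0=0, M1=-54/23, M2=-90/23, M3=0
seg 0: a=1, c=M0/2=0, d=(M1−M0)/(6·2)=-9/46, b=Δ0−h0·(2M0+M1)/6=64/23
seg 1: a=5, c=M1/2=-27/23, d=(M2−M1)/(6·1)=-6/23, b=Δ1−h1·(2M1+M2)/6=10/23
seg 2: a=4, c=M2/2=-45/23, d=(M3−M2)/(6·1)=15/23, b=Δ2−h2·(2M2+M3)/6=-62/23
t_q=13/4 → seg 2, τ=1/4; S=4+-62/23·τ+-45/23·τ²+15/23·τ³=4731/1472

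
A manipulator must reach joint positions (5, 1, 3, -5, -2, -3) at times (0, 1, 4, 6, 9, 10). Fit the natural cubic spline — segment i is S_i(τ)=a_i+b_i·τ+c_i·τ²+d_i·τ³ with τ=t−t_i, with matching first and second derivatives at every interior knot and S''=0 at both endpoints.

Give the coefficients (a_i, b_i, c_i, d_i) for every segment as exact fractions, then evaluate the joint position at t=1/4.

Δ: Δ0=-4, Δ1=2/3, Δ2=-4, Δ3=1, Δ4=-1
row 1: diag=8, rhs=28; c'=3/8, d'=7/2
row 2: denom=10−3·3/8=71/8; d'=(-28−3·7/2)/(71/8)=-308/71
row 3: denom=10−2·16/71=678/71; d'=(30−2·-308/71)/(678/71)=1373/339
row 4: denom=8−3·71/226=1595/226; d'=(-12−3·1373/339)/(1595/226)=-5458/1595
back: M4=-5458/1595
back: M3=1373/339−71/226·-5458/1595=24524/4785
back: M2=-308/71−16/71·24524/4785=-26284/4785
back: M1=7/2−3/8·-26284/4785=8868/1595
M: M0=0, M1=8868/1595, M2=-26284/4785, M3=24524/4785, M4=-5458/1595, M5=0
seg 0: a=5, c=M0/2=0, d=(M1−M0)/(6·1)=1478/1595, b=Δ0−h0·(2M0+M1)/6=-7858/1595
seg 1: a=1, c=M1/2=4434/1595, d=(M2−M1)/(6·3)=-2404/3915, b=Δ1−h1·(2M1+M2)/6=-3424/1595
seg 2: a=3, c=M2/2=-13142/4785, d=(M3−M2)/(6·2)=146/165, b=Δ2−h2·(2M2+M3)/6=-3264/1595
seg 3: a=-5, c=M3/2=12262/4785, d=(M4−M3)/(6·3)=-1859/3915, b=Δ3−h3·(2M3+M4)/6=-11552/4785
seg 4: a=-2, c=M4/2=-2729/1595, d=(M5−M4)/(6·1)=2729/4785, b=Δ4−h4·(2M4+M5)/6=673/4785
t_q=1/4 → seg 0, τ=1/4; S=5+-7858/1595·τ+0·τ²+1478/1595·τ³=38615/10208

  seg 0: a=5 b=-7858/1595 c=0 d=1478/1595
  seg 1: a=1 b=-3424/1595 c=4434/1595 d=-2404/3915
  seg 2: a=3 b=-3264/1595 c=-13142/4785 d=146/165
  seg 3: a=-5 b=-11552/4785 c=12262/4785 d=-1859/3915
  seg 4: a=-2 b=673/4785 c=-2729/1595 d=2729/4785
S(1/4) = 38615/10208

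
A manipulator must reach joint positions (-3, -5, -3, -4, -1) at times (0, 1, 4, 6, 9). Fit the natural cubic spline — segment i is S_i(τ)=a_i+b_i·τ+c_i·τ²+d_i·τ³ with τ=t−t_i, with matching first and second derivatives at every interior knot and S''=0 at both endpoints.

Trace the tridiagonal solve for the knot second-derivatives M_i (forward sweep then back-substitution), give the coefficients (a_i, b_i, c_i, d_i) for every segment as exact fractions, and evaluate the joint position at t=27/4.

  seg 0: a=-3 b=-276/113 c=0 d=50/113
  seg 1: a=-5 b=-126/113 c=150/113 d=-746/3051
  seg 2: a=-3 b=28/113 c=-296/339 d=677/2712
  seg 3: a=-4 b=-169/678 c=847/1356 d=-847/12204
S(27/4) = -111803/28928

Δ: Δ0=-2, Δ1=2/3, Δ2=-1/2, Δ3=1
row 1: diag=8, rhs=16; c'=3/8, d'=2
row 2: denom=10−3·3/8=71/8; d'=(-7−3·2)/(71/8)=-104/71
row 3: denom=10−2·16/71=678/71; d'=(9−2·-104/71)/(678/71)=847/678
back: M3=847/678
back: M2=-104/71−16/71·847/678=-592/339
back: M1=2−3/8·-592/339=300/113
M: M0=0, M1=300/113, M2=-592/339, M3=847/678, M4=0
seg 0: a=-3, c=M0/2=0, d=(M1−M0)/(6·1)=50/113, b=Δ0−h0·(2M0+M1)/6=-276/113
seg 1: a=-5, c=M1/2=150/113, d=(M2−M1)/(6·3)=-746/3051, b=Δ1−h1·(2M1+M2)/6=-126/113
seg 2: a=-3, c=M2/2=-296/339, d=(M3−M2)/(6·2)=677/2712, b=Δ2−h2·(2M2+M3)/6=28/113
seg 3: a=-4, c=M3/2=847/1356, d=(M4−M3)/(6·3)=-847/12204, b=Δ3−h3·(2M3+M4)/6=-169/678
t_q=27/4 → seg 3, τ=3/4; S=-4+-169/678·τ+847/1356·τ²+-847/12204·τ³=-111803/28928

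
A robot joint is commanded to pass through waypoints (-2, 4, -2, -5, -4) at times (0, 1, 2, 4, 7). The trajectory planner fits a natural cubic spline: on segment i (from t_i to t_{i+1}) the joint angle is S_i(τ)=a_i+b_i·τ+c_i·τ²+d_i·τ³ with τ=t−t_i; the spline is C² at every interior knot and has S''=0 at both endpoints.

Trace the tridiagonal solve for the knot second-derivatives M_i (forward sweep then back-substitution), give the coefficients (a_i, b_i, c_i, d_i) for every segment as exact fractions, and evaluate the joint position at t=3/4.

Δ: Δ0=6, Δ1=-6, Δ2=-3/2, Δ3=1/3
row 1: diag=4, rhs=-72; c'=1/4, d'=-18
row 2: denom=6−1·1/4=23/4; d'=(27−1·-18)/(23/4)=180/23
row 3: denom=10−2·8/23=214/23; d'=(11−2·180/23)/(214/23)=-1/2
back: M3=-1/2
back: M2=180/23−8/23·-1/2=8
back: M1=-18−1/4·8=-20
M: M0=0, M1=-20, M2=8, M3=-1/2, M4=0
seg 0: a=-2, c=M0/2=0, d=(M1−M0)/(6·1)=-10/3, b=Δ0−h0·(2M0+M1)/6=28/3
seg 1: a=4, c=M1/2=-10, d=(M2−M1)/(6·1)=14/3, b=Δ1−h1·(2M1+M2)/6=-2/3
seg 2: a=-2, c=M2/2=4, d=(M3−M2)/(6·2)=-17/24, b=Δ2−h2·(2M2+M3)/6=-20/3
seg 3: a=-5, c=M3/2=-1/4, d=(M4−M3)/(6·3)=1/36, b=Δ3−h3·(2M3+M4)/6=5/6
t_q=3/4 → seg 0, τ=3/4; S=-2+28/3·τ+0·τ²+-10/3·τ³=115/32

  seg 0: a=-2 b=28/3 c=0 d=-10/3
  seg 1: a=4 b=-2/3 c=-10 d=14/3
  seg 2: a=-2 b=-20/3 c=4 d=-17/24
  seg 3: a=-5 b=5/6 c=-1/4 d=1/36
S(3/4) = 115/32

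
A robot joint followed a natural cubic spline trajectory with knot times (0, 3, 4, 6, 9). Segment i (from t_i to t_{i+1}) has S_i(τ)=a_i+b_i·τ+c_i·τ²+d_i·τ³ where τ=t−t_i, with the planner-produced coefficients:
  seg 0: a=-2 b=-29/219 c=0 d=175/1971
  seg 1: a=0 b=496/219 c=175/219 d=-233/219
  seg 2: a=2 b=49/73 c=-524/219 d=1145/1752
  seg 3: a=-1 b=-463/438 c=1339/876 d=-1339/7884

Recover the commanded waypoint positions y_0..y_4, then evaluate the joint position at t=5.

y_0=-2 y_1=0 y_2=2 y_3=-1 y_4=5
S(5) = 1633/1752

y_0 = S_0(0) = a_0 = -2
y_1 = S_1(0) = a_1 = 0
y_2 = S_2(0) = a_2 = 2
y_3 = S_3(0) = a_3 = -1
y_4 = S_3(3) = 5
t_q=5 is in segment 2 (τ=1); S_2(τ)=1633/1752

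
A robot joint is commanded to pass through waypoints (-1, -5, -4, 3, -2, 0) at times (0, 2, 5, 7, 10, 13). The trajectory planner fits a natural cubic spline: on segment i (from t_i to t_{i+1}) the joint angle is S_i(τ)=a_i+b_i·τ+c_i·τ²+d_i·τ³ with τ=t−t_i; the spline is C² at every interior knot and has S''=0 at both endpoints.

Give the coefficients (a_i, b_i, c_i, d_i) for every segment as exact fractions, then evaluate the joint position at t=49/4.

Δ: Δ0=-2, Δ1=1/3, Δ2=7/2, Δ3=-5/3, Δ4=2/3
row 1: diag=10, rhs=14; c'=3/10, d'=7/5
row 2: denom=10−3·3/10=91/10; d'=(19−3·7/5)/(91/10)=148/91
row 3: denom=10−2·20/91=870/91; d'=(-31−2·148/91)/(870/91)=-1039/290
row 4: denom=12−3·91/290=3207/290; d'=(14−3·-1039/290)/(3207/290)=7177/3207
back: M4=7177/3207
back: M3=-1039/290−91/290·7177/3207=-13742/3207
back: M2=148/91−20/91·-13742/3207=8236/3207
back: M1=7/5−3/10·8236/3207=673/1069
M: M0=0, M1=673/1069, M2=8236/3207, M3=-13742/3207, M4=7177/3207, M5=0
seg 0: a=-1, c=M0/2=0, d=(M1−M0)/(6·2)=673/12828, b=Δ0−h0·(2M0+M1)/6=-7087/3207
seg 1: a=-5, c=M1/2=673/2138, d=(M2−M1)/(6·3)=6217/57726, b=Δ1−h1·(2M1+M2)/6=-5068/3207
seg 2: a=-4, c=M2/2=4118/3207, d=(M3−M2)/(6·2)=-1221/2138, b=Δ2−h2·(2M2+M3)/6=20629/6414
seg 3: a=3, c=M3/2=-6871/3207, d=(M4−M3)/(6·3)=6973/19242, b=Δ3−h3·(2M3+M4)/6=9617/6414
seg 4: a=-2, c=M4/2=7177/6414, d=(M5−M4)/(6·3)=-7177/57726, b=Δ4−h4·(2M4+M5)/6=-5039/3207
t_q=49/4 → seg 4, τ=9/4; S=-2+-5039/3207·τ+7177/6414·τ²+-7177/57726·τ³=-176071/136832

  seg 0: a=-1 b=-7087/3207 c=0 d=673/12828
  seg 1: a=-5 b=-5068/3207 c=673/2138 d=6217/57726
  seg 2: a=-4 b=20629/6414 c=4118/3207 d=-1221/2138
  seg 3: a=3 b=9617/6414 c=-6871/3207 d=6973/19242
  seg 4: a=-2 b=-5039/3207 c=7177/6414 d=-7177/57726
S(49/4) = -176071/136832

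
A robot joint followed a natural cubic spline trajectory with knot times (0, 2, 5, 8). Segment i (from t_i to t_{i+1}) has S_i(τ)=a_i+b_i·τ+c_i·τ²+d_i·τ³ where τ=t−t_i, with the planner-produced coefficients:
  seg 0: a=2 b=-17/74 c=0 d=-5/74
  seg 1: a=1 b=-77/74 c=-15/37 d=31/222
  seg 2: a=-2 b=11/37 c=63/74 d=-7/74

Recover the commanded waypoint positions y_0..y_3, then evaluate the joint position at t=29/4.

y_0=2 y_1=1 y_2=-2 y_3=4
S(29/4) = 9005/4736

y_0 = S_0(0) = a_0 = 2
y_1 = S_1(0) = a_1 = 1
y_2 = S_2(0) = a_2 = -2
y_3 = S_2(3) = 4
t_q=29/4 is in segment 2 (τ=9/4); S_2(τ)=9005/4736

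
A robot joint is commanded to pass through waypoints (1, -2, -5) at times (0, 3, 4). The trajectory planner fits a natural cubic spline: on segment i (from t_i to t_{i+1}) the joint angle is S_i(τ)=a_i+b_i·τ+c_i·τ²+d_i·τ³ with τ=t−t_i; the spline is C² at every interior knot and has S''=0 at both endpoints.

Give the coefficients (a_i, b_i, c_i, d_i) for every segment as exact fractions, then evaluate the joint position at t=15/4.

  seg 0: a=1 b=-1/4 c=0 d=-1/12
  seg 1: a=-2 b=-5/2 c=-3/4 d=1/4
S(15/4) = -1073/256

Δ: Δ0=-1, Δ1=-3
row 1: diag=8, rhs=-12; c'=1/8, d'=-3/2
back: M1=-3/2
M: M0=0, M1=-3/2, M2=0
seg 0: a=1, c=M0/2=0, d=(M1−M0)/(6·3)=-1/12, b=Δ0−h0·(2M0+M1)/6=-1/4
seg 1: a=-2, c=M1/2=-3/4, d=(M2−M1)/(6·1)=1/4, b=Δ1−h1·(2M1+M2)/6=-5/2
t_q=15/4 → seg 1, τ=3/4; S=-2+-5/2·τ+-3/4·τ²+1/4·τ³=-1073/256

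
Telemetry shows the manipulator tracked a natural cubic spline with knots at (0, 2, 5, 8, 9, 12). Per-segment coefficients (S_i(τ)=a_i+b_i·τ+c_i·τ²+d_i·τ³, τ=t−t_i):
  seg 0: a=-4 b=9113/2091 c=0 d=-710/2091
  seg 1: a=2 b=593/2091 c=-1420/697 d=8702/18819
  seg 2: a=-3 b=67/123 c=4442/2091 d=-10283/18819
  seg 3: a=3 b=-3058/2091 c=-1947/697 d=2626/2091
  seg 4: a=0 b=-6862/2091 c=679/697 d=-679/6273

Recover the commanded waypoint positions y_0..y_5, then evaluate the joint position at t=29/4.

y_0 = S_0(0) = a_0 = -4
y_1 = S_1(0) = a_1 = 2
y_2 = S_2(0) = a_2 = -3
y_3 = S_3(0) = a_3 = 3
y_4 = S_4(0) = a_4 = 0
y_5 = S_4(3) = -4
t_q=29/4 is in segment 2 (τ=9/4); S_2(τ)=122943/44608

y_0=-4 y_1=2 y_2=-3 y_3=3 y_4=0 y_5=-4
S(29/4) = 122943/44608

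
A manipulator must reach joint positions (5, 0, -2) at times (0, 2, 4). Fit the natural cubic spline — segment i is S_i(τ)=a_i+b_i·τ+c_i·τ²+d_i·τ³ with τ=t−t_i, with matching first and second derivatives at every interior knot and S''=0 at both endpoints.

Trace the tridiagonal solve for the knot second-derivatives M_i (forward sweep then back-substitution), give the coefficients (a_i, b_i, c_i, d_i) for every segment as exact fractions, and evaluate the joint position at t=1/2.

Δ: Δ0=-5/2, Δ1=-1
row 1: diag=8, rhs=9; c'=1/4, d'=9/8
back: M1=9/8
M: M0=0, M1=9/8, M2=0
seg 0: a=5, c=M0/2=0, d=(M1−M0)/(6·2)=3/32, b=Δ0−h0·(2M0+M1)/6=-23/8
seg 1: a=0, c=M1/2=9/16, d=(M2−M1)/(6·2)=-3/32, b=Δ1−h1·(2M1+M2)/6=-7/4
t_q=1/2 → seg 0, τ=1/2; S=5+-23/8·τ+0·τ²+3/32·τ³=915/256

  seg 0: a=5 b=-23/8 c=0 d=3/32
  seg 1: a=0 b=-7/4 c=9/16 d=-3/32
S(1/2) = 915/256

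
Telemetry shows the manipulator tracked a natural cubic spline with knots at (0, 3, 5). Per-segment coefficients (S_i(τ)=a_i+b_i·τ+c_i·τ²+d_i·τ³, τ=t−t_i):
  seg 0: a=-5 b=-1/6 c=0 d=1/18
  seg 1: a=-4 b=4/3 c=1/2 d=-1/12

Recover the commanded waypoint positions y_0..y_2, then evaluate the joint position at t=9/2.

y_0=-5 y_1=-4 y_2=0
S(9/2) = -37/32

y_0 = S_0(0) = a_0 = -5
y_1 = S_1(0) = a_1 = -4
y_2 = S_1(2) = 0
t_q=9/2 is in segment 1 (τ=3/2); S_1(τ)=-37/32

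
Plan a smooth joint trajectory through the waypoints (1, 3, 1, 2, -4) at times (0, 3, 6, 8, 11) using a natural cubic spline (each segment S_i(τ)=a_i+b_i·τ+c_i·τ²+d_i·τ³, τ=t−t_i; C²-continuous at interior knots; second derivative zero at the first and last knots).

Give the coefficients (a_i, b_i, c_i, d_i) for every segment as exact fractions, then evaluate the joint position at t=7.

Δ: Δ0=2/3, Δ1=-2/3, Δ2=1/2, Δ3=-2
row 1: diag=12, rhs=-8; c'=1/4, d'=-2/3
row 2: denom=10−3·1/4=37/4; d'=(7−3·-2/3)/(37/4)=36/37
row 3: denom=10−2·8/37=354/37; d'=(-15−2·36/37)/(354/37)=-209/118
back: M3=-209/118
back: M2=36/37−8/37·-209/118=80/59
back: M1=-2/3−1/4·80/59=-178/177
M: M0=0, M1=-178/177, M2=80/59, M3=-209/118, M4=0
seg 0: a=1, c=M0/2=0, d=(M1−M0)/(6·3)=-89/1593, b=Δ0−h0·(2M0+M1)/6=69/59
seg 1: a=3, c=M1/2=-89/177, d=(M2−M1)/(6·3)=209/1593, b=Δ1−h1·(2M1+M2)/6=-20/59
seg 2: a=1, c=M2/2=40/59, d=(M3−M2)/(6·2)=-123/472, b=Δ2−h2·(2M2+M3)/6=11/59
seg 3: a=2, c=M3/2=-209/236, d=(M4−M3)/(6·3)=209/2124, b=Δ3−h3·(2M3+M4)/6=-27/118
t_q=7 → seg 2, τ=1; S=1+11/59·τ+40/59·τ²+-123/472·τ³=757/472

  seg 0: a=1 b=69/59 c=0 d=-89/1593
  seg 1: a=3 b=-20/59 c=-89/177 d=209/1593
  seg 2: a=1 b=11/59 c=40/59 d=-123/472
  seg 3: a=2 b=-27/118 c=-209/236 d=209/2124
S(7) = 757/472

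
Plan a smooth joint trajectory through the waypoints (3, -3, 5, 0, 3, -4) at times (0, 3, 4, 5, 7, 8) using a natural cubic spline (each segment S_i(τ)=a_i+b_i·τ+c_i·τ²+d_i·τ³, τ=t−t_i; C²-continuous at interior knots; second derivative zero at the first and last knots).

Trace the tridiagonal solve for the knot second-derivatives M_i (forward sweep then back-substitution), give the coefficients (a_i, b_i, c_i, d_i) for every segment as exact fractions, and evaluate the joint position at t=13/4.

  seg 0: a=3 b=-1741/236 c=0 d=141/236
  seg 1: a=-3 b=1033/118 c=1269/236 d=-1447/236
  seg 2: a=5 b=263/236 c=-768/59 d=1629/236
  seg 3: a=0 b=-497/118 c=1815/236 d=-1141/472
  seg 4: a=3 b=-145/59 c=-402/59 d=134/59
S(13/4) = -8627/15104

Δ: Δ0=-2, Δ1=8, Δ2=-5, Δ3=3/2, Δ4=-7
row 1: diag=8, rhs=60; c'=1/8, d'=15/2
row 2: denom=4−1·1/8=31/8; d'=(-78−1·15/2)/(31/8)=-684/31
row 3: denom=6−1·8/31=178/31; d'=(39−1·-684/31)/(178/31)=1893/178
row 4: denom=6−2·31/89=472/89; d'=(-51−2·1893/178)/(472/89)=-804/59
back: M4=-804/59
back: M3=1893/178−31/89·-804/59=1815/118
back: M2=-684/31−8/31·1815/118=-1536/59
back: M1=15/2−1/8·-1536/59=1269/118
M: M0=0, M1=1269/118, M2=-1536/59, M3=1815/118, M4=-804/59, M5=0
seg 0: a=3, c=M0/2=0, d=(M1−M0)/(6·3)=141/236, b=Δ0−h0·(2M0+M1)/6=-1741/236
seg 1: a=-3, c=M1/2=1269/236, d=(M2−M1)/(6·1)=-1447/236, b=Δ1−h1·(2M1+M2)/6=1033/118
seg 2: a=5, c=M2/2=-768/59, d=(M3−M2)/(6·1)=1629/236, b=Δ2−h2·(2M2+M3)/6=263/236
seg 3: a=0, c=M3/2=1815/236, d=(M4−M3)/(6·2)=-1141/472, b=Δ3−h3·(2M3+M4)/6=-497/118
seg 4: a=3, c=M4/2=-402/59, d=(M5−M4)/(6·1)=134/59, b=Δ4−h4·(2M4+M5)/6=-145/59
t_q=13/4 → seg 1, τ=1/4; S=-3+1033/118·τ+1269/236·τ²+-1447/236·τ³=-8627/15104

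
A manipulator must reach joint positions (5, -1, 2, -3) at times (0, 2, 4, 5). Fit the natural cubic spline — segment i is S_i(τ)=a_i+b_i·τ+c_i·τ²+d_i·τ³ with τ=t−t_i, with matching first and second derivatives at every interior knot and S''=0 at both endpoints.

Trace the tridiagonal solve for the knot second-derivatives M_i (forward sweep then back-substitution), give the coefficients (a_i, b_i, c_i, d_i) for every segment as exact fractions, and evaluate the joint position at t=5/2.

  seg 0: a=5 b=-53/11 c=0 d=5/11
  seg 1: a=-1 b=7/11 c=30/11 d=-101/88
  seg 2: a=2 b=-49/22 c=-183/44 d=61/44
S(5/2) = -101/704

Δ: Δ0=-3, Δ1=3/2, Δ2=-5
row 1: diag=8, rhs=27; c'=1/4, d'=27/8
row 2: denom=6−2·1/4=11/2; d'=(-39−2·27/8)/(11/2)=-183/22
back: M2=-183/22
back: M1=27/8−1/4·-183/22=60/11
M: M0=0, M1=60/11, M2=-183/22, M3=0
seg 0: a=5, c=M0/2=0, d=(M1−M0)/(6·2)=5/11, b=Δ0−h0·(2M0+M1)/6=-53/11
seg 1: a=-1, c=M1/2=30/11, d=(M2−M1)/(6·2)=-101/88, b=Δ1−h1·(2M1+M2)/6=7/11
seg 2: a=2, c=M2/2=-183/44, d=(M3−M2)/(6·1)=61/44, b=Δ2−h2·(2M2+M3)/6=-49/22
t_q=5/2 → seg 1, τ=1/2; S=-1+7/11·τ+30/11·τ²+-101/88·τ³=-101/704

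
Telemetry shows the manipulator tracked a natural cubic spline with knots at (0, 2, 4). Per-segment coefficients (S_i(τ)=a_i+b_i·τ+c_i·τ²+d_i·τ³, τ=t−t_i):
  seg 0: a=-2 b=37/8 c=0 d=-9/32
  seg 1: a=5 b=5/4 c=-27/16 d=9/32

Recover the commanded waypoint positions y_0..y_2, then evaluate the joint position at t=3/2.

y_0=-2 y_1=5 y_2=3
S(3/2) = 1021/256

y_0 = S_0(0) = a_0 = -2
y_1 = S_1(0) = a_1 = 5
y_2 = S_1(2) = 3
t_q=3/2 is in segment 0 (τ=3/2); S_0(τ)=1021/256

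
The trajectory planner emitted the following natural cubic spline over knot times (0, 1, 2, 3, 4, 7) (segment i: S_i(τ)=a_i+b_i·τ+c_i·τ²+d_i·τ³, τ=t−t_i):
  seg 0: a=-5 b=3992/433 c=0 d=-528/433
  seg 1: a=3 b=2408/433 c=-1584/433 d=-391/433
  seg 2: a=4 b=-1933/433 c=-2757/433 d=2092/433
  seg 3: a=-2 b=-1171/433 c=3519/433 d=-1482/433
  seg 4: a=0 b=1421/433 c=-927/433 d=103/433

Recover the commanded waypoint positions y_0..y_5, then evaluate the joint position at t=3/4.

y_0=-5 y_1=3 y_2=4 y_3=-2 y_4=0 y_5=-3
S(3/4) = 2425/1732

y_0 = S_0(0) = a_0 = -5
y_1 = S_1(0) = a_1 = 3
y_2 = S_2(0) = a_2 = 4
y_3 = S_3(0) = a_3 = -2
y_4 = S_4(0) = a_4 = 0
y_5 = S_4(3) = -3
t_q=3/4 is in segment 0 (τ=3/4); S_0(τ)=2425/1732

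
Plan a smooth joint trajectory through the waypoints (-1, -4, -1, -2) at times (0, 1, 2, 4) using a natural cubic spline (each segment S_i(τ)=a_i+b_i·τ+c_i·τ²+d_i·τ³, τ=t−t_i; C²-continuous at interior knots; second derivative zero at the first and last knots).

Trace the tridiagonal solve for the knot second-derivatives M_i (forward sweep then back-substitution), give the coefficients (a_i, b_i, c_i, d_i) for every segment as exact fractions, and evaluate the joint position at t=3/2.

  seg 0: a=-1 b=-217/46 c=0 d=79/46
  seg 1: a=-4 b=10/23 c=237/46 d=-119/46
  seg 2: a=-1 b=137/46 c=-60/23 d=10/23
S(3/2) = -1037/368

Δ: Δ0=-3, Δ1=3, Δ2=-1/2
row 1: diag=4, rhs=36; c'=1/4, d'=9
row 2: denom=6−1·1/4=23/4; d'=(-21−1·9)/(23/4)=-120/23
back: M2=-120/23
back: M1=9−1/4·-120/23=237/23
M: M0=0, M1=237/23, M2=-120/23, M3=0
seg 0: a=-1, c=M0/2=0, d=(M1−M0)/(6·1)=79/46, b=Δ0−h0·(2M0+M1)/6=-217/46
seg 1: a=-4, c=M1/2=237/46, d=(M2−M1)/(6·1)=-119/46, b=Δ1−h1·(2M1+M2)/6=10/23
seg 2: a=-1, c=M2/2=-60/23, d=(M3−M2)/(6·2)=10/23, b=Δ2−h2·(2M2+M3)/6=137/46
t_q=3/2 → seg 1, τ=1/2; S=-4+10/23·τ+237/46·τ²+-119/46·τ³=-1037/368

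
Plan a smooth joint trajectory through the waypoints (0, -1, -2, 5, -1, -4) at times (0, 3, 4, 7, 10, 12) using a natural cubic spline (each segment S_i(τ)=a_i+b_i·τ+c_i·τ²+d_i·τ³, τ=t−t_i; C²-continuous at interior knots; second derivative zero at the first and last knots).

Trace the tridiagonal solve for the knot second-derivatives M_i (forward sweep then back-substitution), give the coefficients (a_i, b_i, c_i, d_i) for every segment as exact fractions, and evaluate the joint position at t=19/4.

  seg 0: a=0 b=679/4182 c=0 d=-691/12546
  seg 1: a=-1 b=-2770/2091 c=-691/1394 d=3431/4182
  seg 2: a=-2 b=607/4182 c=1370/697 d=-15509/37638
  seg 3: a=5 b=100/123 c=-7289/4182 d=10103/37638
  seg 4: a=-1 b=-10025/4182 c=469/697 d=-469/4182
S(19/4) = -85589/89216

Δ: Δ0=-1/3, Δ1=-1, Δ2=7/3, Δ3=-2, Δ4=-3/2
row 1: diag=8, rhs=-4; c'=1/8, d'=-1/2
row 2: denom=8−1·1/8=63/8; d'=(20−1·-1/2)/(63/8)=164/63
row 3: denom=12−3·8/21=76/7; d'=(-26−3·164/63)/(76/7)=-355/114
row 4: denom=10−3·21/76=697/76; d'=(3−3·-355/114)/(697/76)=938/697
back: M4=938/697
back: M3=-355/114−21/76·938/697=-7289/2091
back: M2=164/63−8/21·-7289/2091=2740/697
back: M1=-1/2−1/8·2740/697=-691/697
M: M0=0, M1=-691/697, M2=2740/697, M3=-7289/2091, M4=938/697, M5=0
seg 0: a=0, c=M0/2=0, d=(M1−M0)/(6·3)=-691/12546, b=Δ0−h0·(2M0+M1)/6=679/4182
seg 1: a=-1, c=M1/2=-691/1394, d=(M2−M1)/(6·1)=3431/4182, b=Δ1−h1·(2M1+M2)/6=-2770/2091
seg 2: a=-2, c=M2/2=1370/697, d=(M3−M2)/(6·3)=-15509/37638, b=Δ2−h2·(2M2+M3)/6=607/4182
seg 3: a=5, c=M3/2=-7289/4182, d=(M4−M3)/(6·3)=10103/37638, b=Δ3−h3·(2M3+M4)/6=100/123
seg 4: a=-1, c=M4/2=469/697, d=(M5−M4)/(6·2)=-469/4182, b=Δ4−h4·(2M4+M5)/6=-10025/4182
t_q=19/4 → seg 2, τ=3/4; S=-2+607/4182·τ+1370/697·τ²+-15509/37638·τ³=-85589/89216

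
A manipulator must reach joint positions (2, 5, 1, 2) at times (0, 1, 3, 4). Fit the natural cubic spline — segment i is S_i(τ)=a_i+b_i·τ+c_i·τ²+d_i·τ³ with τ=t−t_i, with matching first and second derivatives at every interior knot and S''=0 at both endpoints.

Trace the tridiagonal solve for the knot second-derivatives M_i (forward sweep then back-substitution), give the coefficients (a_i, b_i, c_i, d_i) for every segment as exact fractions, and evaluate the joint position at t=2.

Δ: Δ0=3, Δ1=-2, Δ2=1
row 1: diag=6, rhs=-30; c'=1/3, d'=-5
row 2: denom=6−2·1/3=16/3; d'=(18−2·-5)/(16/3)=21/4
back: M2=21/4
back: M1=-5−1/3·21/4=-27/4
M: M0=0, M1=-27/4, M2=21/4, M3=0
seg 0: a=2, c=M0/2=0, d=(M1−M0)/(6·1)=-9/8, b=Δ0−h0·(2M0+M1)/6=33/8
seg 1: a=5, c=M1/2=-27/8, d=(M2−M1)/(6·2)=1, b=Δ1−h1·(2M1+M2)/6=3/4
seg 2: a=1, c=M2/2=21/8, d=(M3−M2)/(6·1)=-7/8, b=Δ2−h2·(2M2+M3)/6=-3/4
t_q=2 → seg 1, τ=1; S=5+3/4·τ+-27/8·τ²+1·τ³=27/8

  seg 0: a=2 b=33/8 c=0 d=-9/8
  seg 1: a=5 b=3/4 c=-27/8 d=1
  seg 2: a=1 b=-3/4 c=21/8 d=-7/8
S(2) = 27/8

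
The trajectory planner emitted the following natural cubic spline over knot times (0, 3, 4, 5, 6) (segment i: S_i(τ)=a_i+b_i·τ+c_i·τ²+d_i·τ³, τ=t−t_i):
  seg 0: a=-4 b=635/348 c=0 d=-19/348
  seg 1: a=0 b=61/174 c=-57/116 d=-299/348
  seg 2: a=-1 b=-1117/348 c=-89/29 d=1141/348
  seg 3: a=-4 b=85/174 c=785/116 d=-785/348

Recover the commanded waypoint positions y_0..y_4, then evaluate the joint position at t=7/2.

y_0 = S_0(0) = a_0 = -4
y_1 = S_1(0) = a_1 = 0
y_2 = S_2(0) = a_2 = -1
y_3 = S_3(0) = a_3 = -4
y_4 = S_3(1) = 1
t_q=7/2 is in segment 1 (τ=1/2); S_1(τ)=-51/928

y_0=-4 y_1=0 y_2=-1 y_3=-4 y_4=1
S(7/2) = -51/928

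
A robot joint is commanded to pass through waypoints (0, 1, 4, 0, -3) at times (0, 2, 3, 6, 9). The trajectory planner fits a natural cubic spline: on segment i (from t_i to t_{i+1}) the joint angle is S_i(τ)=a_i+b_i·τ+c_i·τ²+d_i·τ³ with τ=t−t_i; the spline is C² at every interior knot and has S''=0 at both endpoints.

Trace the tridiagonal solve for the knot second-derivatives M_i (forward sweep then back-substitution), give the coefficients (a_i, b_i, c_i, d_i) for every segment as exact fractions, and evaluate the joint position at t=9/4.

Δ: Δ0=1/2, Δ1=3, Δ2=-4/3, Δ3=-1
row 1: diag=6, rhs=15; c'=1/6, d'=5/2
row 2: denom=8−1·1/6=47/6; d'=(-26−1·5/2)/(47/6)=-171/47
row 3: denom=12−3·18/47=510/47; d'=(2−3·-171/47)/(510/47)=607/510
back: M3=607/510
back: M2=-171/47−18/47·607/510=-348/85
back: M1=5/2−1/6·-348/85=541/170
M: M0=0, M1=541/170, M2=-348/85, M3=607/510, M4=0
seg 0: a=0, c=M0/2=0, d=(M1−M0)/(6·2)=541/2040, b=Δ0−h0·(2M0+M1)/6=-143/255
seg 1: a=1, c=M1/2=541/340, d=(M2−M1)/(6·1)=-1237/1020, b=Δ1−h1·(2M1+M2)/6=1337/510
seg 2: a=4, c=M2/2=-174/85, d=(M3−M2)/(6·3)=539/1836, b=Δ2−h2·(2M2+M3)/6=2209/1020
seg 3: a=0, c=M3/2=607/1020, d=(M4−M3)/(6·3)=-607/9180, b=Δ3−h3·(2M3+M4)/6=-1117/510
t_q=9/4 → seg 1, τ=1/4; S=1+1337/510·τ+541/340·τ²+-1237/1020·τ³=37773/21760

  seg 0: a=0 b=-143/255 c=0 d=541/2040
  seg 1: a=1 b=1337/510 c=541/340 d=-1237/1020
  seg 2: a=4 b=2209/1020 c=-174/85 d=539/1836
  seg 3: a=0 b=-1117/510 c=607/1020 d=-607/9180
S(9/4) = 37773/21760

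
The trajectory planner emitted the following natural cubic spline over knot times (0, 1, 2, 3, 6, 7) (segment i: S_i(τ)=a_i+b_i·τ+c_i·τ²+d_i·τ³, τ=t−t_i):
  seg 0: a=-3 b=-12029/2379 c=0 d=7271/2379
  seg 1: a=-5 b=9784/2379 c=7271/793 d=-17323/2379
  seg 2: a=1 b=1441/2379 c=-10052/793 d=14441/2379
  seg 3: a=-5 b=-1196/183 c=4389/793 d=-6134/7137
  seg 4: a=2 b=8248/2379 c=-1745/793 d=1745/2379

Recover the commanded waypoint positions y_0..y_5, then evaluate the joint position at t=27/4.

y_0 = S_0(0) = a_0 = -3
y_1 = S_1(0) = a_1 = -5
y_2 = S_2(0) = a_2 = 1
y_3 = S_3(0) = a_3 = -5
y_4 = S_4(0) = a_4 = 2
y_5 = S_4(1) = 4
t_q=27/4 is in segment 4 (τ=3/4); S_4(τ)=186357/50752

y_0=-3 y_1=-5 y_2=1 y_3=-5 y_4=2 y_5=4
S(27/4) = 186357/50752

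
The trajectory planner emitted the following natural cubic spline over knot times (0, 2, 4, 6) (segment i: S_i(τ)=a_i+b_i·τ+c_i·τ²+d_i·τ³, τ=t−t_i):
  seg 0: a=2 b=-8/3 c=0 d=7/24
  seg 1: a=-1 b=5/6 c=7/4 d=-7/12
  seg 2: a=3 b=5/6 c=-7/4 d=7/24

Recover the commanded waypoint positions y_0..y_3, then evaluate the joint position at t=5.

y_0=2 y_1=-1 y_2=3 y_3=0
S(5) = 19/8

y_0 = S_0(0) = a_0 = 2
y_1 = S_1(0) = a_1 = -1
y_2 = S_2(0) = a_2 = 3
y_3 = S_2(2) = 0
t_q=5 is in segment 2 (τ=1); S_2(τ)=19/8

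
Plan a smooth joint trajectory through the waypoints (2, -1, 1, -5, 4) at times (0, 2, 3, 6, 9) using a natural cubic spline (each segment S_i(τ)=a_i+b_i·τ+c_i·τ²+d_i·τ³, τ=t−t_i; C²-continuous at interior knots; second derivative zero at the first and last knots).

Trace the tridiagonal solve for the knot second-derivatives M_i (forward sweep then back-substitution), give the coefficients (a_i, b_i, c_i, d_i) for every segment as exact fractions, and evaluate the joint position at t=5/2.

  seg 0: a=2 b=-50/17 c=0 d=49/136
  seg 1: a=-1 b=47/34 c=147/68 d=-105/68
  seg 2: a=1 b=73/68 c=-42/17 d=295/612
  seg 3: a=-5 b=-25/34 c=127/68 d=-127/612
S(5/2) = 21/544

Δ: Δ0=-3/2, Δ1=2, Δ2=-2, Δ3=3
row 1: diag=6, rhs=21; c'=1/6, d'=7/2
row 2: denom=8−1·1/6=47/6; d'=(-24−1·7/2)/(47/6)=-165/47
row 3: denom=12−3·18/47=510/47; d'=(30−3·-165/47)/(510/47)=127/34
back: M3=127/34
back: M2=-165/47−18/47·127/34=-84/17
back: M1=7/2−1/6·-84/17=147/34
M: M0=0, M1=147/34, M2=-84/17, M3=127/34, M4=0
seg 0: a=2, c=M0/2=0, d=(M1−M0)/(6·2)=49/136, b=Δ0−h0·(2M0+M1)/6=-50/17
seg 1: a=-1, c=M1/2=147/68, d=(M2−M1)/(6·1)=-105/68, b=Δ1−h1·(2M1+M2)/6=47/34
seg 2: a=1, c=M2/2=-42/17, d=(M3−M2)/(6·3)=295/612, b=Δ2−h2·(2M2+M3)/6=73/68
seg 3: a=-5, c=M3/2=127/68, d=(M4−M3)/(6·3)=-127/612, b=Δ3−h3·(2M3+M4)/6=-25/34
t_q=5/2 → seg 1, τ=1/2; S=-1+47/34·τ+147/68·τ²+-105/68·τ³=21/544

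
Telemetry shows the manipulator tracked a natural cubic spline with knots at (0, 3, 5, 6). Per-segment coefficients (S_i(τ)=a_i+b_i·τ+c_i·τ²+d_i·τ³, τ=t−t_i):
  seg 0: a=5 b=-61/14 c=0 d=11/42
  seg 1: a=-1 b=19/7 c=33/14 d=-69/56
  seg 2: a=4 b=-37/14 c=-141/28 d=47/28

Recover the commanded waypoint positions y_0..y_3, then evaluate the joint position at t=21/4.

y_0 = S_0(0) = a_0 = 5
y_1 = S_1(0) = a_1 = -1
y_2 = S_2(0) = a_2 = 4
y_3 = S_2(1) = -2
t_q=21/4 is in segment 2 (τ=1/4); S_2(τ)=781/256

y_0=5 y_1=-1 y_2=4 y_3=-2
S(21/4) = 781/256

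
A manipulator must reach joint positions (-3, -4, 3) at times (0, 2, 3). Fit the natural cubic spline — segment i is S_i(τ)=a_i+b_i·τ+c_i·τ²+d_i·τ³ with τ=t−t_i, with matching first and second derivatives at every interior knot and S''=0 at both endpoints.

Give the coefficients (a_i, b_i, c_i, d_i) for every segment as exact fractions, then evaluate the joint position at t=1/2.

  seg 0: a=-3 b=-3 c=0 d=5/8
  seg 1: a=-4 b=9/2 c=15/4 d=-5/4
S(1/2) = -283/64

Δ: Δ0=-1/2, Δ1=7
row 1: diag=6, rhs=45; c'=1/6, d'=15/2
back: M1=15/2
M: M0=0, M1=15/2, M2=0
seg 0: a=-3, c=M0/2=0, d=(M1−M0)/(6·2)=5/8, b=Δ0−h0·(2M0+M1)/6=-3
seg 1: a=-4, c=M1/2=15/4, d=(M2−M1)/(6·1)=-5/4, b=Δ1−h1·(2M1+M2)/6=9/2
t_q=1/2 → seg 0, τ=1/2; S=-3+-3·τ+0·τ²+5/8·τ³=-283/64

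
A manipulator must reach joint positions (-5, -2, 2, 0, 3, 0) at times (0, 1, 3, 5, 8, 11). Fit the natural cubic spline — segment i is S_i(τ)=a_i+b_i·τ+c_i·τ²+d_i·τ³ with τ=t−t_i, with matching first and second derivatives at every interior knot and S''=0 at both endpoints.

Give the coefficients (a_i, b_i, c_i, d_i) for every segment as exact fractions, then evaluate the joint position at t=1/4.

Δ: Δ0=3, Δ1=2, Δ2=-1, Δ3=1, Δ4=-1
row 1: diag=6, rhs=-6; c'=1/3, d'=-1
row 2: denom=8−2·1/3=22/3; d'=(-18−2·-1)/(22/3)=-24/11
row 3: denom=10−2·3/11=104/11; d'=(12−2·-24/11)/(104/11)=45/26
row 4: denom=12−3·33/104=1149/104; d'=(-12−3·45/26)/(1149/104)=-596/383
back: M4=-596/383
back: M3=45/26−33/104·-596/383=852/383
back: M2=-24/11−3/11·852/383=-1068/383
back: M1=-1−1/3·-1068/383=-27/383
M: M0=0, M1=-27/383, M2=-1068/383, M3=852/383, M4=-596/383, M5=0
seg 0: a=-5, c=M0/2=0, d=(M1−M0)/(6·1)=-9/766, b=Δ0−h0·(2M0+M1)/6=2307/766
seg 1: a=-2, c=M1/2=-27/766, d=(M2−M1)/(6·2)=-347/1532, b=Δ1−h1·(2M1+M2)/6=1140/383
seg 2: a=2, c=M2/2=-534/383, d=(M3−M2)/(6·2)=160/383, b=Δ2−h2·(2M2+M3)/6=45/383
seg 3: a=0, c=M3/2=426/383, d=(M4−M3)/(6·3)=-724/3447, b=Δ3−h3·(2M3+M4)/6=-171/383
seg 4: a=3, c=M4/2=-298/383, d=(M5−M4)/(6·3)=298/3447, b=Δ4−h4·(2M4+M5)/6=213/383
t_q=1/4 → seg 0, τ=1/4; S=-5+2307/766·τ+0·τ²+-9/766·τ³=-208217/49024

  seg 0: a=-5 b=2307/766 c=0 d=-9/766
  seg 1: a=-2 b=1140/383 c=-27/766 d=-347/1532
  seg 2: a=2 b=45/383 c=-534/383 d=160/383
  seg 3: a=0 b=-171/383 c=426/383 d=-724/3447
  seg 4: a=3 b=213/383 c=-298/383 d=298/3447
S(1/4) = -208217/49024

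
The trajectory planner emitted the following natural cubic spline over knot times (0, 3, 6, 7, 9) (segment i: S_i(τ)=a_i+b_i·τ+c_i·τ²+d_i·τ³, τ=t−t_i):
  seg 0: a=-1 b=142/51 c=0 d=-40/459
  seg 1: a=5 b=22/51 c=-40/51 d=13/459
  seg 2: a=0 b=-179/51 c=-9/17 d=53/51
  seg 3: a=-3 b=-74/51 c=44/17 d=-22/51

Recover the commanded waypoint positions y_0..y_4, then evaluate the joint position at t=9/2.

y_0=-1 y_1=5 y_2=0 y_3=-3 y_4=1
S(9/2) = 541/136

y_0 = S_0(0) = a_0 = -1
y_1 = S_1(0) = a_1 = 5
y_2 = S_2(0) = a_2 = 0
y_3 = S_3(0) = a_3 = -3
y_4 = S_3(2) = 1
t_q=9/2 is in segment 1 (τ=3/2); S_1(τ)=541/136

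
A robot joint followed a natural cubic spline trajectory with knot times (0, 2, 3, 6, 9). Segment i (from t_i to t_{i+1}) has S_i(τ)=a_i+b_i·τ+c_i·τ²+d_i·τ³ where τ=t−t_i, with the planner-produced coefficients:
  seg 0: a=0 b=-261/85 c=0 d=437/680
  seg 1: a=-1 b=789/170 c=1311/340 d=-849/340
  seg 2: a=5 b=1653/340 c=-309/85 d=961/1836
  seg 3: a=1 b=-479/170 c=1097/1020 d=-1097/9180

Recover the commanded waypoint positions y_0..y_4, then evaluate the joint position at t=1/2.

y_0=0 y_1=-1 y_2=5 y_3=1 y_4=-1
S(1/2) = -1583/1088

y_0 = S_0(0) = a_0 = 0
y_1 = S_1(0) = a_1 = -1
y_2 = S_2(0) = a_2 = 5
y_3 = S_3(0) = a_3 = 1
y_4 = S_3(3) = -1
t_q=1/2 is in segment 0 (τ=1/2); S_0(τ)=-1583/1088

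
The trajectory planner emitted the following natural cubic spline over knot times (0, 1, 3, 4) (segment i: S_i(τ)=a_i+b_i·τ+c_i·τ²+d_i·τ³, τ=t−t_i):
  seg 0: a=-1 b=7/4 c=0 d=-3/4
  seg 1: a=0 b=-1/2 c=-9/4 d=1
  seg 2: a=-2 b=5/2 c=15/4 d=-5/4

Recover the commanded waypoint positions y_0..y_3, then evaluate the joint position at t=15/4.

y_0=-1 y_1=0 y_2=-2 y_3=3
S(15/4) = 373/256

y_0 = S_0(0) = a_0 = -1
y_1 = S_1(0) = a_1 = 0
y_2 = S_2(0) = a_2 = -2
y_3 = S_2(1) = 3
t_q=15/4 is in segment 2 (τ=3/4); S_2(τ)=373/256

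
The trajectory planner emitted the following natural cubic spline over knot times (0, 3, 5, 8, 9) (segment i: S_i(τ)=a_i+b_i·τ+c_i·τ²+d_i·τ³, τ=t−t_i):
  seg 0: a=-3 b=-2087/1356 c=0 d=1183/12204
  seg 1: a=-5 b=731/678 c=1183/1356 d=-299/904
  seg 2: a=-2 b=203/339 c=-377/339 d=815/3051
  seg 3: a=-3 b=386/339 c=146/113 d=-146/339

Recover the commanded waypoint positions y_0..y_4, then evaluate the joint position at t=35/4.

y_0 = S_0(0) = a_0 = -3
y_1 = S_1(0) = a_1 = -5
y_2 = S_2(0) = a_2 = -2
y_3 = S_3(0) = a_3 = -3
y_4 = S_3(1) = -1
t_q=35/4 is in segment 3 (τ=3/4); S_3(τ)=-5789/3616

y_0=-3 y_1=-5 y_2=-2 y_3=-3 y_4=-1
S(35/4) = -5789/3616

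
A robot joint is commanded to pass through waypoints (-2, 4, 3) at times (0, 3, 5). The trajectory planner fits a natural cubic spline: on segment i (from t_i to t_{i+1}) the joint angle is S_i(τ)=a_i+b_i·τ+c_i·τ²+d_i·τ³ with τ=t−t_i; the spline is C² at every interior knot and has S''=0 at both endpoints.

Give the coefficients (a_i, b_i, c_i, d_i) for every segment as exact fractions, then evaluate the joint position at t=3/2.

Δ: Δ0=2, Δ1=-1/2
row 1: diag=10, rhs=-15; c'=1/5, d'=-3/2
back: M1=-3/2
M: M0=0, M1=-3/2, M2=0
seg 0: a=-2, c=M0/2=0, d=(M1−M0)/(6·3)=-1/12, b=Δ0−h0·(2M0+M1)/6=11/4
seg 1: a=4, c=M1/2=-3/4, d=(M2−M1)/(6·2)=1/8, b=Δ1−h1·(2M1+M2)/6=1/2
t_q=3/2 → seg 0, τ=3/2; S=-2+11/4·τ+0·τ²+-1/12·τ³=59/32

  seg 0: a=-2 b=11/4 c=0 d=-1/12
  seg 1: a=4 b=1/2 c=-3/4 d=1/8
S(3/2) = 59/32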